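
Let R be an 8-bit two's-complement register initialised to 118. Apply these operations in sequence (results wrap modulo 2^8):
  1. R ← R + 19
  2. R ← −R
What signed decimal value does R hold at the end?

119

Start: R = 118 = 01110110.
R = 118 + 19 = 137; wraps to -119 = 10001001
R = −(-119) = 119 = 01110111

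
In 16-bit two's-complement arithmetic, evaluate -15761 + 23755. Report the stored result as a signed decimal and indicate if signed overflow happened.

7994; no overflow

-15761 → 1100001001101111
23755 → 0101110011001011
  1100001001101111
+ 0101110011001011
= 0001111100111010  (discard carry-out 1)
Result 0001111100111010: MSB = 0 → value 7994.
Addends have opposite signs, so signed overflow cannot occur.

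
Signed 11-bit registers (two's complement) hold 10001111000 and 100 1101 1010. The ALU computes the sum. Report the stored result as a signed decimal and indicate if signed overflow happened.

10001111000 = -904 (signed)
100 1101 1010 → 10011011010 = -806 (signed)
  10001111000
+ 10011011010
= 00101010010  (discard carry-out 1)
Result 00101010010: MSB = 0 → value 338.
Both addends are negative but the stored result is non-negative: signed overflow. The true value -904 + (-806) = -1710 lies outside [-1024, 1023].

338; overflow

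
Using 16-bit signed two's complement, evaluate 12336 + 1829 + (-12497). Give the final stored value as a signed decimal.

12336 + 1829 = 14165 (0011011101010101)
14165 + (-12497) = 1668 (0000011010000100)

1668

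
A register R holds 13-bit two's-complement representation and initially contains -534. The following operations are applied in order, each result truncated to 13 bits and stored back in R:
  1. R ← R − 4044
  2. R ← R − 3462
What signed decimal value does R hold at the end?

152

Start: R = -534 = 1110111101010.
R = -534 − 4044 = -4578; wraps to 3614 = 0111000011110
R = 3614 − 3462 = 152 = 0000010011000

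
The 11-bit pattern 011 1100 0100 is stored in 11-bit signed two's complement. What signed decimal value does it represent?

MSB is 0, so the value is non-negative: 01111000100 = 964.

964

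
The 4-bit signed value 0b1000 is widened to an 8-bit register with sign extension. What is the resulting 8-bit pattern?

11111000

MSB of 1000 is 1; replicate it into the new high bits.
1111|1000 → 11111000 (still -8).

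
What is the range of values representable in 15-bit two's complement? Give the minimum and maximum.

Minimum: −2^14 = -16384.
Maximum: 2^14 − 1 = 16383.

min = -16384, max = 16383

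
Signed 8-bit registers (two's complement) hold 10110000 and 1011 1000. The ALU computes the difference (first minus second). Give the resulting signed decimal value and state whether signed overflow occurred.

-8; no overflow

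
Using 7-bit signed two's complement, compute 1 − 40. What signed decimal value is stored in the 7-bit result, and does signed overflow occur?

-39; no overflow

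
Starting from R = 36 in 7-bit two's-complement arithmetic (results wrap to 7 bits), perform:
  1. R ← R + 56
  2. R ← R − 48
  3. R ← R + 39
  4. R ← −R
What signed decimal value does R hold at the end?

45

Start: R = 36 = 0100100.
R = 36 + 56 = 92; wraps to -36 = 1011100
R = -36 − 48 = -84; wraps to 44 = 0101100
R = 44 + 39 = 83; wraps to -45 = 1010011
R = −(-45) = 45 = 0101101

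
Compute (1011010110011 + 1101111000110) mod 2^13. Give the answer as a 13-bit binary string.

1001001111001

  1011010110011
+ 1101111000110
= 1001001111001  (discard carry-out 1)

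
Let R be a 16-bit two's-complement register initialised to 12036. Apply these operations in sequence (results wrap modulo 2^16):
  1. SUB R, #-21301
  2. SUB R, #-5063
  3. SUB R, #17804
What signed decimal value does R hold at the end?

Start: R = 12036 = 0010111100000100.
R = 12036 − (-21301) = 33337; wraps to -32199 = 1000001000111001
R = -32199 − (-5063) = -27136 = 1001011000000000
R = -27136 − 17804 = -44940; wraps to 20596 = 0101000001110100

20596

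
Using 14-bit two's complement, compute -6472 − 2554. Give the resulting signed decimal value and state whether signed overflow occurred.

7358; overflow

-6472 → 10011010111000
2554 → 00100111111010
Subtract via negate-and-add: invert 00100111111010 + 1 = 11011000000110 (i.e. -2554).
  10011010111000
+ 11011000000110
= 01110010111110  (discard carry-out 1)
Result 01110010111110: MSB = 0 → value 7358.
Both addends (after negating the subtrahend) are negative but the stored result is non-negative: signed overflow. The true value -6472 − 2554 = -9026 lies outside [-8192, 8191].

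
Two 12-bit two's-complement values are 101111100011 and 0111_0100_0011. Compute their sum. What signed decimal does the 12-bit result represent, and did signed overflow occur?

806; no overflow

101111100011 = -1053 (signed)
0111_0100_0011 → 011101000011 = 1859 (signed)
  101111100011
+ 011101000011
= 001100100110  (discard carry-out 1)
Result 001100100110: MSB = 0 → value 806.
Addends have opposite signs, so signed overflow cannot occur.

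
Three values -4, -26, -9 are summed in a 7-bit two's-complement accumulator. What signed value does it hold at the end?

-39

-4 + (-26) = -30 (1100010)
-30 + (-9) = -39 (1011001)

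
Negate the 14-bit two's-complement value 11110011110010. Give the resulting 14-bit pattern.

00001100001110

Invert: 00001100001101. Add 1: 00001100001110.
Check: 11110011110010 = -782, 00001100001110 = 782.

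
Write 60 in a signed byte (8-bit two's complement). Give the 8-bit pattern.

00111100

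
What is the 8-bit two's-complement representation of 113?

113 is non-negative, so write it directly in 8 bits: 01110001.

01110001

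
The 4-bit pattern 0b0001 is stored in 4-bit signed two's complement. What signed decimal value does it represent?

MSB is 0, so the value is non-negative: 0001 = 1.

1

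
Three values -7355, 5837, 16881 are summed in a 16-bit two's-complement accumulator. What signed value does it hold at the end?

15363

-7355 + 5837 = -1518 (1111101000010010)
-1518 + 16881 = 15363 (0011110000000011)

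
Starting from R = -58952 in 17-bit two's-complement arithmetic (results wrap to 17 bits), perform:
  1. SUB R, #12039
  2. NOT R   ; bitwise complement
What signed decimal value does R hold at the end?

Start: R = -58952 = 10001100110111000.
R = -58952 − 12039 = -70991; wraps to 60081 = 01110101010110001
R = NOT 01110101010110001 = 10001010101001110 = -60082

-60082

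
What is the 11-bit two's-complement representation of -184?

11101001000

|-184| = 184 = 00010111000 in 11 bits.
Invert the bits: 11101000111. Add 1: 11101001000.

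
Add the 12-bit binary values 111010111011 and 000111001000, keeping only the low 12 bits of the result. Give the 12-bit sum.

000010000011

  111010111011
+ 000111001000
= 000010000011  (discard carry-out 1)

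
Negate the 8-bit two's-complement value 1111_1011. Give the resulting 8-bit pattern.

00000101

Invert: 00000100. Add 1: 00000101.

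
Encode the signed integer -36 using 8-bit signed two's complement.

|-36| = 36 = 00100100 in 8 bits.
Invert the bits: 11011011. Add 1: 11011100.
Check: 11011100 reads as 220 − 256 = -36.

11011100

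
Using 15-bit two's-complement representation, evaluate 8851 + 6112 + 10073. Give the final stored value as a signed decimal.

8851 + 6112 = 14963 (011101001110011)
14963 + 10073 = 25036 → wraps to -7732 (110000111001100)

-7732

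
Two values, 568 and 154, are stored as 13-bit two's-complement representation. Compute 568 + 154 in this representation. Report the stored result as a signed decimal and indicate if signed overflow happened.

722; no overflow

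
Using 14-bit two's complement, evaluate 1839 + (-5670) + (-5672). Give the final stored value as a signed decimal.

6881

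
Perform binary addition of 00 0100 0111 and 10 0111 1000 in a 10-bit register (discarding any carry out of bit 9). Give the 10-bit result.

  0001000111
+ 1001111000
= 1010111111

1010111111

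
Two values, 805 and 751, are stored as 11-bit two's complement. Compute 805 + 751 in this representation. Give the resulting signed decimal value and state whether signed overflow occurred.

805 → 01100100101
751 → 01011101111
  01100100101
+ 01011101111
= 11000010100
Result 11000010100: MSB = 1 → 1556 − 2048 = -492.
Both addends are non-negative but the stored result is negative: signed overflow. The true value 805 + 751 = 1556 lies outside [-1024, 1023].

-492; overflow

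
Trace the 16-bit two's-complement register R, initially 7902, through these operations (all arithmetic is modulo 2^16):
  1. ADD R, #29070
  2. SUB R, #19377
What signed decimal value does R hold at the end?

Start: R = 7902 = 0001111011011110.
R = 7902 + 29070 = 36972; wraps to -28564 = 1001000001101100
R = -28564 − 19377 = -47941; wraps to 17595 = 0100010010111011

17595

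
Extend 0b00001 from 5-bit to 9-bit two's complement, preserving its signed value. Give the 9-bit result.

MSB of 00001 is 0; replicate it into the new high bits.
0000|00001 → 000000001 (still 1).

000000001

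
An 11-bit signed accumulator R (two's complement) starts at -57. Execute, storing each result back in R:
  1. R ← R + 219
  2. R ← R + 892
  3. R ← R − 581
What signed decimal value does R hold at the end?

473

Start: R = -57 = 11111000111.
R = -57 + 219 = 162 = 00010100010
R = 162 + 892 = 1054; wraps to -994 = 10000011110
R = -994 − 581 = -1575; wraps to 473 = 00111011001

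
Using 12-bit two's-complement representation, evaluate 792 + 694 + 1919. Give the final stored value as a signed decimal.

792 + 694 = 1486 (010111001110)
1486 + 1919 = 3405 → wraps to -691 (110101001101)

-691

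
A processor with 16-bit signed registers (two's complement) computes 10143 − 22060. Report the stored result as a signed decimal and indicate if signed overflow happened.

10143 → 0010011110011111
22060 → 0101011000101100
Subtract via negate-and-add: invert 0101011000101100 + 1 = 1010100111010100 (i.e. -22060).
  0010011110011111
+ 1010100111010100
= 1101000101110011
Result 1101000101110011: MSB = 1 → 53619 − 65536 = -11917.
Addends (after negating the subtrahend) have opposite signs, so signed overflow cannot occur.

-11917; no overflow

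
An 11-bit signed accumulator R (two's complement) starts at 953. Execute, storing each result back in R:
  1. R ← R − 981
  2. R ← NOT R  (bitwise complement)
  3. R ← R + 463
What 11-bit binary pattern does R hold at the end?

Start: R = 953 = 01110111001.
R = 953 − 981 = -28 = 11111100100
R = NOT 11111100100 = 00000011011 = 27
R = 27 + 463 = 490 = 00111101010

00111101010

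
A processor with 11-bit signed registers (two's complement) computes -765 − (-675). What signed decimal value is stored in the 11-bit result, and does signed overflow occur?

-765 → 10100000011
-675 → 10101011101
Subtract via negate-and-add: invert 10101011101 + 1 = 01010100011 (i.e. 675).
  10100000011
+ 01010100011
= 11110100110
Result 11110100110: MSB = 1 → 1958 − 2048 = -90.
Addends (after negating the subtrahend) have opposite signs, so signed overflow cannot occur.

-90; no overflow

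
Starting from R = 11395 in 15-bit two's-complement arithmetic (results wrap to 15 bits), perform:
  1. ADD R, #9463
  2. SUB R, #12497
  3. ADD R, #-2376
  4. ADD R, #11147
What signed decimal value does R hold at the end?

-15636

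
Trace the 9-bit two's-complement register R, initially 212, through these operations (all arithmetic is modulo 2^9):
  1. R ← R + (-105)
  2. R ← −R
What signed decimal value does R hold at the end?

Start: R = 212 = 011010100.
R = 212 + (-105) = 107 = 001101011
R = −(107) = -107 = 110010101

-107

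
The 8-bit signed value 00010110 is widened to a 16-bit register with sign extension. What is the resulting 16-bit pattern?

MSB of 00010110 is 0; replicate it into the new high bits.
00000000|00010110 → 0000000000010110 (still 22).

0000000000010110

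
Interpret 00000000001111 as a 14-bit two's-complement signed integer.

15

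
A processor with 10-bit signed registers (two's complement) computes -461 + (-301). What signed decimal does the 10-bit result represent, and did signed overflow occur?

262; overflow

-461 → 1000110011
-301 → 1011010011
  1000110011
+ 1011010011
= 0100000110  (discard carry-out 1)
Result 0100000110: MSB = 0 → value 262.
Both addends are negative but the stored result is non-negative: signed overflow. The true value -461 + (-301) = -762 lies outside [-512, 511].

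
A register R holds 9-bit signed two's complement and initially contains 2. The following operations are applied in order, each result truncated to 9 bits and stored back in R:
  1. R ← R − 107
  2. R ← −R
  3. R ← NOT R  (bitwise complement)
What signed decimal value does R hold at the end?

-106

Start: R = 2 = 000000010.
R = 2 − 107 = -105 = 110010111
R = −(-105) = 105 = 001101001
R = NOT 001101001 = 110010110 = -106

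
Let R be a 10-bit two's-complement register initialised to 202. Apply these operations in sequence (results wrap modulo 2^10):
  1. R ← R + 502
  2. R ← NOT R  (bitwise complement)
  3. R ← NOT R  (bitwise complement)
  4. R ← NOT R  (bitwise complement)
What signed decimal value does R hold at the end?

319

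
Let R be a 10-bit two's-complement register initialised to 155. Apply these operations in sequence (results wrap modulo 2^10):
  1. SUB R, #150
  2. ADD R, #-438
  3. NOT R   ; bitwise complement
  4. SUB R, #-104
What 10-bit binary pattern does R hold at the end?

1000011000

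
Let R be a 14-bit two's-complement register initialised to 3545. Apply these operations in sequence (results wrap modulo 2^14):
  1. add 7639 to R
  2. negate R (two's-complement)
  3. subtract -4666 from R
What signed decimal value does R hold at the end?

-6518

Start: R = 3545 = 00110111011001.
R = 3545 + 7639 = 11184; wraps to -5200 = 10101110110000
R = −(-5200) = 5200 = 01010001010000
R = 5200 − (-4666) = 9866; wraps to -6518 = 10011010001010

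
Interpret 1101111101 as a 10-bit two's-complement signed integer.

-131

MSB is 1, so the value is negative.
Invert: 0010000010. Add 1: 0010000011 = 131. So the value is −131.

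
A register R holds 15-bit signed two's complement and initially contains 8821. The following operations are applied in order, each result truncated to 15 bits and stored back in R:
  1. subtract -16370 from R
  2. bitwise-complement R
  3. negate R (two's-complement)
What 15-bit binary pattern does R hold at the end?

Start: R = 8821 = 010001001110101.
R = 8821 − (-16370) = 25191; wraps to -7577 = 110001001100111
R = NOT 110001001100111 = 001110110011000 = 7576
R = −(7576) = -7576 = 110001001101000

110001001101000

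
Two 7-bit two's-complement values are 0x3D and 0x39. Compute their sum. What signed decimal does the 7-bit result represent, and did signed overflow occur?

0x3D = 0111101 = 61 (signed)
0x39 = 0111001 = 57 (signed)
  0111101
+ 0111001
= 1110110
Result 1110110: MSB = 1 → 118 − 128 = -10.
Both addends are non-negative but the stored result is negative: signed overflow. The true value 61 + 57 = 118 lies outside [-64, 63].

-10; overflow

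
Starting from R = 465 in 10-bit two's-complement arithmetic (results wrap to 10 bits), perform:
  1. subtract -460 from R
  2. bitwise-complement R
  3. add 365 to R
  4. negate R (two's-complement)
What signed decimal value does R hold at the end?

Start: R = 465 = 0111010001.
R = 465 − (-460) = 925; wraps to -99 = 1110011101
R = NOT 1110011101 = 0001100010 = 98
R = 98 + 365 = 463 = 0111001111
R = −(463) = -463 = 1000110001

-463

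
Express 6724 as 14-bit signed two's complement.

01101001000100

6724 is non-negative, so write it directly in 14 bits: 01101001000100.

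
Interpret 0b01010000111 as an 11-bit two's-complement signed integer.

MSB is 0, so the value is non-negative: 01010000111 = 647.

647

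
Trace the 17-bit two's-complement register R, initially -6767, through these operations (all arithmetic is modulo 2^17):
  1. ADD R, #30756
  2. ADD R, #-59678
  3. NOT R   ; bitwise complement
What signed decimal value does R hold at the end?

35688

Start: R = -6767 = 11110010110010001.
R = -6767 + 30756 = 23989 = 00101110110110101
R = 23989 + (-59678) = -35689 = 10111010010010111
R = NOT 10111010010010111 = 01000101101101000 = 35688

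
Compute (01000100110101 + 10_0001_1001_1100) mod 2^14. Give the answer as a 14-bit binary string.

  01000100110101
+ 10000110011100
= 11001011010001

11001011010001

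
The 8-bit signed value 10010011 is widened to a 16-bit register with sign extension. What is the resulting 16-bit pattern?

1111111110010011

MSB of 10010011 is 1; replicate it into the new high bits.
11111111|10010011 → 1111111110010011 (still -109).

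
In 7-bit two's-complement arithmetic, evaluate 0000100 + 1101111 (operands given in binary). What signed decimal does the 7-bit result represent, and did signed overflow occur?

0000100 = 4 (signed)
1101111 = -17 (signed)
  0000100
+ 1101111
= 1110011
Result 1110011: MSB = 1 → 115 − 128 = -13.
Addends have opposite signs, so signed overflow cannot occur.

-13; no overflow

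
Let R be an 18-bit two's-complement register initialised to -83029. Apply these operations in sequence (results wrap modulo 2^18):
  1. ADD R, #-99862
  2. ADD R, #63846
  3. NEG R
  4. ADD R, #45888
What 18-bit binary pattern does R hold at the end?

101000010001000101

Start: R = -83029 = 101011101110101011.
R = -83029 + (-99862) = -182891; wraps to 79253 = 010011010110010101
R = 79253 + 63846 = 143099; wraps to -119045 = 100010111011111011
R = −(-119045) = 119045 = 011101000100000101
R = 119045 + 45888 = 164933; wraps to -97211 = 101000010001000101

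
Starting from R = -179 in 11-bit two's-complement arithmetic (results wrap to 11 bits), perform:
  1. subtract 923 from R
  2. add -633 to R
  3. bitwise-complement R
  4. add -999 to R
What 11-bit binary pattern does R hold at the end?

01011011111

Start: R = -179 = 11101001101.
R = -179 − 923 = -1102; wraps to 946 = 01110110010
R = 946 + (-633) = 313 = 00100111001
R = NOT 00100111001 = 11011000110 = -314
R = -314 + (-999) = -1313; wraps to 735 = 01011011111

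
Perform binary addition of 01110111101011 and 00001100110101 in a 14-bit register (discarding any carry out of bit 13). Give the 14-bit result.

  01110111101011
+ 00001100110101
= 10000100100000

10000100100000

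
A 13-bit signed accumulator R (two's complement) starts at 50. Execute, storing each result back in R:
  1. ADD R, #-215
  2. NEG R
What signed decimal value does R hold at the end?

Start: R = 50 = 0000000110010.
R = 50 + (-215) = -165 = 1111101011011
R = −(-165) = 165 = 0000010100101

165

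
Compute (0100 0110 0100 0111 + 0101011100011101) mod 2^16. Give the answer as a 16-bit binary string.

1001110101100100

  0100011001000111
+ 0101011100011101
= 1001110101100100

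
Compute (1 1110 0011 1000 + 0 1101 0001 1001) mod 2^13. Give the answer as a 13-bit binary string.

0101101010001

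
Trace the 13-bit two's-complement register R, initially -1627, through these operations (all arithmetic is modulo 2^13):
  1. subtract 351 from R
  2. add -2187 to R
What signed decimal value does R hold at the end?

4027

Start: R = -1627 = 1100110100101.
R = -1627 − 351 = -1978 = 1100001000110
R = -1978 + (-2187) = -4165; wraps to 4027 = 0111110111011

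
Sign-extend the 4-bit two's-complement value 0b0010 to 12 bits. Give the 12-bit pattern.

000000000010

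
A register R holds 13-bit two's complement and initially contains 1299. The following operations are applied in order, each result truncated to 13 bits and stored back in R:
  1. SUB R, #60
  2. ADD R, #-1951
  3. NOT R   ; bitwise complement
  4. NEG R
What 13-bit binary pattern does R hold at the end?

1110100111001

Start: R = 1299 = 0010100010011.
R = 1299 − 60 = 1239 = 0010011010111
R = 1239 + (-1951) = -712 = 1110100111000
R = NOT 1110100111000 = 0001011000111 = 711
R = −(711) = -711 = 1110100111001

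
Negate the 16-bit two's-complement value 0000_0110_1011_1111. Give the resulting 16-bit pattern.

Invert: 1111100101000000. Add 1: 1111100101000001.

1111100101000001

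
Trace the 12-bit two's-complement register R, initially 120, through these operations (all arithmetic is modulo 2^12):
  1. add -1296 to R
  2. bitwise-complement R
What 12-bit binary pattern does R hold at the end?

Start: R = 120 = 000001111000.
R = 120 + (-1296) = -1176 = 101101101000
R = NOT 101101101000 = 010010010111 = 1175

010010010111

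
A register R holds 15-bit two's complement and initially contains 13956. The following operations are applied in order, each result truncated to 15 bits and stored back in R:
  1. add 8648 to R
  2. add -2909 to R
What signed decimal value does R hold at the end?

Start: R = 13956 = 011011010000100.
R = 13956 + 8648 = 22604; wraps to -10164 = 101100001001100
R = -10164 + (-2909) = -13073 = 100110011101111

-13073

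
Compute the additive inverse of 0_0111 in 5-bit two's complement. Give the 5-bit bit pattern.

Invert: 11000. Add 1: 11001.
Check: 00111 = 7, 11001 = -7.

11001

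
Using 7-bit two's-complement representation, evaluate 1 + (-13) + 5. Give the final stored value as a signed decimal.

1 + (-13) = -12 (1110100)
-12 + 5 = -7 (1111001)

-7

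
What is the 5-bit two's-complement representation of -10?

10110

|-10| = 10 = 01010 in 5 bits.
Invert the bits: 10101. Add 1: 10110.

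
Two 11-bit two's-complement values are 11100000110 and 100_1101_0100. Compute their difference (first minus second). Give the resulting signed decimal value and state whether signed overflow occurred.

562; no overflow

11100000110 = -250 (signed)
100_1101_0100 → 10011010100 = -812 (signed)
Subtract via negate-and-add: invert 10011010100 + 1 = 01100101100 (i.e. 812).
  11100000110
+ 01100101100
= 01000110010  (discard carry-out 1)
Result 01000110010: MSB = 0 → value 562.
Addends (after negating the subtrahend) have opposite signs, so signed overflow cannot occur.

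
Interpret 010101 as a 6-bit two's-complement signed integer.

MSB is 0, so the value is non-negative: 010101 = 21.

21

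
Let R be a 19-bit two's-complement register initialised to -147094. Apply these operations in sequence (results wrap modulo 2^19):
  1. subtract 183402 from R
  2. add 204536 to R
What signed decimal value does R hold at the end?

-125960

Start: R = -147094 = 1011100000101101010.
R = -147094 − 183402 = -330496; wraps to 193792 = 0101111010100000000
R = 193792 + 204536 = 398328; wraps to -125960 = 1100001001111111000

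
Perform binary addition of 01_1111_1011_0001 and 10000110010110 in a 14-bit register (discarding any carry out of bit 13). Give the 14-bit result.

00000101000111

  01111110110001
+ 10000110010110
= 00000101000111  (discard carry-out 1)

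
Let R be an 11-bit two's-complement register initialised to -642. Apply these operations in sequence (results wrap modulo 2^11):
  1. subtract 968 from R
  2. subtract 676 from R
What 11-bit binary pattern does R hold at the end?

11100010010

Start: R = -642 = 10101111110.
R = -642 − 968 = -1610; wraps to 438 = 00110110110
R = 438 − 676 = -238 = 11100010010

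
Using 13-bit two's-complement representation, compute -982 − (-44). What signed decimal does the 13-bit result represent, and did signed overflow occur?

-938; no overflow

-982 → 1110000101010
-44 → 1111111010100
Subtract via negate-and-add: invert 1111111010100 + 1 = 0000000101100 (i.e. 44).
  1110000101010
+ 0000000101100
= 1110001010110
Result 1110001010110: MSB = 1 → 7254 − 8192 = -938.
Addends (after negating the subtrahend) have opposite signs, so signed overflow cannot occur.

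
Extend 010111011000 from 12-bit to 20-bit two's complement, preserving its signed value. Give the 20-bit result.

00000000010111011000

MSB of 010111011000 is 0; replicate it into the new high bits.
00000000|010111011000 → 00000000010111011000 (still 1496).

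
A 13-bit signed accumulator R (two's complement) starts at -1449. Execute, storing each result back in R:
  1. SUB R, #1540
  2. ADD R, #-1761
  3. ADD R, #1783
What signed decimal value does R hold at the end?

-2967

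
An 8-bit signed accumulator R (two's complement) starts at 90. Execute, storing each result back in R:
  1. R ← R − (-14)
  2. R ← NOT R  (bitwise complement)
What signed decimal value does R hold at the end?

-105

Start: R = 90 = 01011010.
R = 90 − (-14) = 104 = 01101000
R = NOT 01101000 = 10010111 = -105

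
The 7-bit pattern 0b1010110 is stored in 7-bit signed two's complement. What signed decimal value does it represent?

MSB is 1, so the value is negative.
Unsigned reading: 86. Subtract 2^7 = 128: 86 − 128 = -42.

-42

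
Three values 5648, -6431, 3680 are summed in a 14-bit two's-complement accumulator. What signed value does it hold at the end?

2897

5648 + (-6431) = -783 (11110011110001)
-783 + 3680 = 2897 (00101101010001)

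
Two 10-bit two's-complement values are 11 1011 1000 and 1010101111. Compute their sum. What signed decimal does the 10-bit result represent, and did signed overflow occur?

11 1011 1000 → 1110111000 = -72 (signed)
1010101111 = -337 (signed)
  1110111000
+ 1010101111
= 1001100111  (discard carry-out 1)
Result 1001100111: MSB = 1 → 615 − 1024 = -409.
Both addends are negative and so is the stored result: no signed overflow.

-409; no overflow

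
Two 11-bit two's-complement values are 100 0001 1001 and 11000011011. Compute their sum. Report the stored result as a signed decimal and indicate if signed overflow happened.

564; overflow

100 0001 1001 → 10000011001 = -999 (signed)
11000011011 = -485 (signed)
  10000011001
+ 11000011011
= 01000110100  (discard carry-out 1)
Result 01000110100: MSB = 0 → value 564.
Both addends are negative but the stored result is non-negative: signed overflow. The true value -999 + (-485) = -1484 lies outside [-1024, 1023].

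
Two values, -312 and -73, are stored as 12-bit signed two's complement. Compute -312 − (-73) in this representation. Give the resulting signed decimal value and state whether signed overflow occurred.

-312 → 111011001000
-73 → 111110110111
Subtract via negate-and-add: invert 111110110111 + 1 = 000001001001 (i.e. 73).
  111011001000
+ 000001001001
= 111100010001
Result 111100010001: MSB = 1 → 3857 − 4096 = -239.
Addends (after negating the subtrahend) have opposite signs, so signed overflow cannot occur.

-239; no overflow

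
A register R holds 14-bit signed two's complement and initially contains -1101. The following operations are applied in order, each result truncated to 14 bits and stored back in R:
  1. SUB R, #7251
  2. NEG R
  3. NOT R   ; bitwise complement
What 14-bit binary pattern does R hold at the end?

Start: R = -1101 = 11101110110011.
R = -1101 − 7251 = -8352; wraps to 8032 = 01111101100000
R = −(8032) = -8032 = 10000010100000
R = NOT 10000010100000 = 01111101011111 = 8031

01111101011111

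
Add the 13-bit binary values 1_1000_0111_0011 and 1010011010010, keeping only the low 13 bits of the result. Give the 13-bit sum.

0110101000101

  1100001110011
+ 1010011010010
= 0110101000101  (discard carry-out 1)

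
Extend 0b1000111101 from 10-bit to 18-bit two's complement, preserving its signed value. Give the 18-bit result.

111111111000111101

MSB of 1000111101 is 1; replicate it into the new high bits.
11111111|1000111101 → 111111111000111101 (still -451).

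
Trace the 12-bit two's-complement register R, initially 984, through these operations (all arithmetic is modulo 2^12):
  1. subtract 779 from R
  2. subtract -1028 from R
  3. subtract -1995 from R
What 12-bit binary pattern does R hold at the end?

Start: R = 984 = 001111011000.
R = 984 − 779 = 205 = 000011001101
R = 205 − (-1028) = 1233 = 010011010001
R = 1233 − (-1995) = 3228; wraps to -868 = 110010011100

110010011100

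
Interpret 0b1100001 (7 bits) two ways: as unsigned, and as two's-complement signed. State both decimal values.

unsigned = 97, signed = -31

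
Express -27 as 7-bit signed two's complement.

|-27| = 27 = 0011011 in 7 bits.
Invert the bits: 1100100. Add 1: 1100101.
Check: 1100101 reads as 101 − 128 = -27.

1100101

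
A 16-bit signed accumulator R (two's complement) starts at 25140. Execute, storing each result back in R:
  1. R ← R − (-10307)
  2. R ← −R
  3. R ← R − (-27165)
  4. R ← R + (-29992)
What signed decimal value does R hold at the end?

27262

Start: R = 25140 = 0110001000110100.
R = 25140 − (-10307) = 35447; wraps to -30089 = 1000101001110111
R = −(-30089) = 30089 = 0111010110001001
R = 30089 − (-27165) = 57254; wraps to -8282 = 1101111110100110
R = -8282 + (-29992) = -38274; wraps to 27262 = 0110101001111110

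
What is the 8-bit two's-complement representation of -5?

|-5| = 5 = 00000101 in 8 bits.
Invert the bits: 11111010. Add 1: 11111011.
Check: 11111011 reads as 251 − 256 = -5.

11111011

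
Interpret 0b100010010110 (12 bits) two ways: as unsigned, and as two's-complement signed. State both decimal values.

Unsigned: 100010010110 = 2198.
Signed: MSB=1 → 2198 − 4096 = -1898.

unsigned = 2198, signed = -1898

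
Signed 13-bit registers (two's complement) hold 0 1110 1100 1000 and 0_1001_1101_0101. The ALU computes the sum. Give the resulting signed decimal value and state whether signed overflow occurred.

-1891; overflow

0 1110 1100 1000 → 0111011001000 = 3784 (signed)
0_1001_1101_0101 → 0100111010101 = 2517 (signed)
  0111011001000
+ 0100111010101
= 1100010011101
Result 1100010011101: MSB = 1 → 6301 − 8192 = -1891.
Both addends are non-negative but the stored result is negative: signed overflow. The true value 3784 + 2517 = 6301 lies outside [-4096, 4095].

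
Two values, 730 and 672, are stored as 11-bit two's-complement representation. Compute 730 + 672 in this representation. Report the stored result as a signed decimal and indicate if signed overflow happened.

730 → 01011011010
672 → 01010100000
  01011011010
+ 01010100000
= 10101111010
Result 10101111010: MSB = 1 → 1402 − 2048 = -646.
Both addends are non-negative but the stored result is negative: signed overflow. The true value 730 + 672 = 1402 lies outside [-1024, 1023].

-646; overflow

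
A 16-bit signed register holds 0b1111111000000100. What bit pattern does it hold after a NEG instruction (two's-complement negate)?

0000000111111100

Invert: 0000000111111011. Add 1: 0000000111111100.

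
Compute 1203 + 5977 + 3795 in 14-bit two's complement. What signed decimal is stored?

-5409

1203 + 5977 = 7180 (01110000001100)
7180 + 3795 = 10975 → wraps to -5409 (10101011011111)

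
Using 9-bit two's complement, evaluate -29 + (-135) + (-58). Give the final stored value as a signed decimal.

-222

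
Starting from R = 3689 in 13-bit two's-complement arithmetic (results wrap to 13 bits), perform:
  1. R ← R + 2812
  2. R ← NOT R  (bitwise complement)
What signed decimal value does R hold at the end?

1690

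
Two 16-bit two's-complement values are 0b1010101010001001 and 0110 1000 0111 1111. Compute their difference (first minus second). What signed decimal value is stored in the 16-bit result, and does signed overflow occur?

16906; overflow

0b1010101010001001 → 1010101010001001 = -21879 (signed)
0110 1000 0111 1111 → 0110100001111111 = 26751 (signed)
Subtract via negate-and-add: invert 0110100001111111 + 1 = 1001011110000001 (i.e. -26751).
  1010101010001001
+ 1001011110000001
= 0100001000001010  (discard carry-out 1)
Result 0100001000001010: MSB = 0 → value 16906.
Both addends (after negating the subtrahend) are negative but the stored result is non-negative: signed overflow. The true value -21879 − 26751 = -48630 lies outside [-32768, 32767].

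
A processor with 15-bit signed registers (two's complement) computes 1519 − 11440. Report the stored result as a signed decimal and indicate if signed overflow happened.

1519 → 000010111101111
11440 → 010110010110000
Subtract via negate-and-add: invert 010110010110000 + 1 = 101001101010000 (i.e. -11440).
  000010111101111
+ 101001101010000
= 101100100111111
Result 101100100111111: MSB = 1 → 22847 − 32768 = -9921.
Addends (after negating the subtrahend) have opposite signs, so signed overflow cannot occur.

-9921; no overflow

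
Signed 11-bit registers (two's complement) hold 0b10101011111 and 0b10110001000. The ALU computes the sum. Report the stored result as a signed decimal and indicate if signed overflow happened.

0b10101011111 → 10101011111 = -673 (signed)
0b10110001000 → 10110001000 = -632 (signed)
  10101011111
+ 10110001000
= 01011100111  (discard carry-out 1)
Result 01011100111: MSB = 0 → value 743.
Both addends are negative but the stored result is non-negative: signed overflow. The true value -673 + (-632) = -1305 lies outside [-1024, 1023].

743; overflow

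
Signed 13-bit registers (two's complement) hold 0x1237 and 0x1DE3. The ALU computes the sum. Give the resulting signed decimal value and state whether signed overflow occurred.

-4070; no overflow

0x1237 = 1001000110111 = -3529 (signed)
0x1DE3 = 1110111100011 = -541 (signed)
  1001000110111
+ 1110111100011
= 1000000011010  (discard carry-out 1)
Result 1000000011010: MSB = 1 → 4122 − 8192 = -4070.
Both addends are negative and so is the stored result: no signed overflow.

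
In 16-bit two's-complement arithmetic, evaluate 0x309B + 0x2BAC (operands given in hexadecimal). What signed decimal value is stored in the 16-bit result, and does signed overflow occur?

23623; no overflow

0x309B = 0011000010011011 = 12443 (signed)
0x2BAC = 0010101110101100 = 11180 (signed)
  0011000010011011
+ 0010101110101100
= 0101110001000111
Result 0101110001000111: MSB = 0 → value 23623.
Both addends are non-negative and so is the stored result: no signed overflow.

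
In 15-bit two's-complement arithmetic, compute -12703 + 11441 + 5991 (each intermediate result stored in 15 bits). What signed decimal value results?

4729

-12703 + 11441 = -1262 (111101100010010)
-1262 + 5991 = 4729 (001001001111001)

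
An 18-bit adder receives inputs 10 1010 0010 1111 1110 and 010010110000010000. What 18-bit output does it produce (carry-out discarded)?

111100111100001110

  101010001011111110
+ 010010110000010000
= 111100111100001110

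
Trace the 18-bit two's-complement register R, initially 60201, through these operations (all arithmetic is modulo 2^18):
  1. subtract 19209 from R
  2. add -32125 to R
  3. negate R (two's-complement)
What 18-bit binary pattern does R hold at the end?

Start: R = 60201 = 001110101100101001.
R = 60201 − 19209 = 40992 = 001010000000100000
R = 40992 + (-32125) = 8867 = 000010001010100011
R = −(8867) = -8867 = 111101110101011101

111101110101011101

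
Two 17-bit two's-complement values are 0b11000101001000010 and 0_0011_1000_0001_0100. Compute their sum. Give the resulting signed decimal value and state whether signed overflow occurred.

-15786; no overflow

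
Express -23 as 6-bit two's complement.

|-23| = 23 = 010111 in 6 bits.
Invert the bits: 101000. Add 1: 101001.

101001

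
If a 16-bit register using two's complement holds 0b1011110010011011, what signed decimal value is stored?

-17253

MSB is 1, so the value is negative.
Unsigned reading: 48283. Subtract 2^16 = 65536: 48283 − 65536 = -17253.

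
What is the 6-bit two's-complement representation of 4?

4 is non-negative, so write it directly in 6 bits: 000100.

000100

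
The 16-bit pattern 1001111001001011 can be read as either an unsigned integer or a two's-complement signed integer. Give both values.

Unsigned: 1001111001001011 = 40523.
Signed: MSB=1 → 40523 − 65536 = -25013.

unsigned = 40523, signed = -25013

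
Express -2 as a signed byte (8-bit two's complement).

|-2| = 2 = 00000010 in 8 bits.
Invert the bits: 11111101. Add 1: 11111110.

11111110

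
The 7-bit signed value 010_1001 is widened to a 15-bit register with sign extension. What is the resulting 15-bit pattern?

000000000101001

MSB of 0101001 is 0; replicate it into the new high bits.
00000000|0101001 → 000000000101001 (still 41).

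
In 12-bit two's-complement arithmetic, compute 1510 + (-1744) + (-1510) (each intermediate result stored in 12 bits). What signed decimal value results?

-1744

1510 + (-1744) = -234 (111100010110)
-234 + (-1510) = -1744 (100100110000)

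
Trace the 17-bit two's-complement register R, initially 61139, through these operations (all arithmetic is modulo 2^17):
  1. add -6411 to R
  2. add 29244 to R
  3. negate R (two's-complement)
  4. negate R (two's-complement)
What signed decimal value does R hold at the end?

-47100

Start: R = 61139 = 01110111011010011.
R = 61139 + (-6411) = 54728 = 01101010111001000
R = 54728 + 29244 = 83972; wraps to -47100 = 10100100000000100
R = −(-47100) = 47100 = 01011011111111100
R = −(47100) = -47100 = 10100100000000100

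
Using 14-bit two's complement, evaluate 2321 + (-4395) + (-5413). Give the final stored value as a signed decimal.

-7487

2321 + (-4395) = -2074 (11011111100110)
-2074 + (-5413) = -7487 (10001011000001)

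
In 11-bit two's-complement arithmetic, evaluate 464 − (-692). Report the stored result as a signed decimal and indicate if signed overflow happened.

-892; overflow

464 → 00111010000
-692 → 10101001100
Subtract via negate-and-add: invert 10101001100 + 1 = 01010110100 (i.e. 692).
  00111010000
+ 01010110100
= 10010000100
Result 10010000100: MSB = 1 → 1156 − 2048 = -892.
Both addends (after negating the subtrahend) are non-negative but the stored result is negative: signed overflow. The true value 464 − (-692) = 1156 lies outside [-1024, 1023].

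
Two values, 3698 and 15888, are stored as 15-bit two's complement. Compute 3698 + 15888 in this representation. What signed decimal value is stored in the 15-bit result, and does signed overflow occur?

3698 → 000111001110010
15888 → 011111000010000
  000111001110010
+ 011111000010000
= 100110010000010
Result 100110010000010: MSB = 1 → 19586 − 32768 = -13182.
Both addends are non-negative but the stored result is negative: signed overflow. The true value 3698 + 15888 = 19586 lies outside [-16384, 16383].

-13182; overflow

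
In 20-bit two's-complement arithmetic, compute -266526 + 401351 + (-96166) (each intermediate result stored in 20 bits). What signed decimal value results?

-266526 + 401351 = 134825 (00100000111010101001)
134825 + (-96166) = 38659 (00001001011100000011)

38659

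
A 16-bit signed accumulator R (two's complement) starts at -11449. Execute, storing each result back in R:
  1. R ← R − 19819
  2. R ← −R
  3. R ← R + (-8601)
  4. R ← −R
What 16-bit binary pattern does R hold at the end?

1010011101110101

Start: R = -11449 = 1101001101000111.
R = -11449 − 19819 = -31268 = 1000010111011100
R = −(-31268) = 31268 = 0111101000100100
R = 31268 + (-8601) = 22667 = 0101100010001011
R = −(22667) = -22667 = 1010011101110101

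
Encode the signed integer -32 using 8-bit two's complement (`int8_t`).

|-32| = 32 = 00100000 in 8 bits.
Invert the bits: 11011111. Add 1: 11100000.
Check: 11100000 reads as 224 − 256 = -32.

11100000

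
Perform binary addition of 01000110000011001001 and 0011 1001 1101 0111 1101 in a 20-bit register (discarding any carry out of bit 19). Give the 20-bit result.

01111111111001000110

  01000110000011001001
+ 00111001110101111101
= 01111111111001000110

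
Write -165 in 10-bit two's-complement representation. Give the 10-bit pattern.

1101011011

|-165| = 165 = 0010100101 in 10 bits.
Invert the bits: 1101011010. Add 1: 1101011011.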